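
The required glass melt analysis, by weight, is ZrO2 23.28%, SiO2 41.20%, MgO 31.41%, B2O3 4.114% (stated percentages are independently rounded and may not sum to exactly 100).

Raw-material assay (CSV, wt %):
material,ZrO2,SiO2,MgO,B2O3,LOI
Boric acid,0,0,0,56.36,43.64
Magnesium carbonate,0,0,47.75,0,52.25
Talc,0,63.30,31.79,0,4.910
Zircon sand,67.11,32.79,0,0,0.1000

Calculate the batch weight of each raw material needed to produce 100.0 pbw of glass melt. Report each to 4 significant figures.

Batch per 100.0 pbw glass melt:
  Boric acid: 7.300 pbw
  Magnesium carbonate: 34.41 pbw
  Talc: 47.12 pbw
  Zircon sand: 34.69 pbw
Total batch = 123.5 pbw; LOI loss = 23.51 pbw; yield = 80.96%

In-progress results are printed, with 4-significant-digit rounding, in the working; the whole derivation maintains exact precision in all steps. Each reported figure sees exactly one rounding — derived quantities, including yield, ignition loss, the totals, net glass mass, the four compositions, are recomputed from the weighed amounts at 100.0 pbw of glass at full precision, as set out in the problem or the answer.
Oxide mass targets, per 100.0 pbw glass melt:
  ZrO2: 23.28% × 100.0 = 23.28 pbw
  SiO2: 41.20% × 100.0 = 41.20 pbw
  MgO: 31.41% × 100.0 = 31.41 pbw
  B2O3: 4.114% × 100.0 = 4.114 pbw
Oxide-by-oxide audit using the reported weights, versus the basis set out (oxide sums agree with the targets up to rounding of the answer):
  ZrO2: 34.69·0.6711 = 23.28 pbw (target 23.28 pbw)
  SiO2: 47.12·0.6330 + 34.69·0.3279 = 41.20 pbw (target 41.20 pbw)
  MgO: 34.41·0.4775 + 47.12·0.3179 = 31.41 pbw (target 31.41 pbw)
  B2O3: 7.300·0.5636 = 4.114 pbw (target 4.114 pbw)
Auditing the glass mass value: whole batch net of LOI = 100.0 pbw (per-oxide target masses sum to 100.0 pbw; against the stated basis, 100.0 pbw — gaps are rounding artifacts).
Adding the batch up: Σ batch = 123.5 pbw; loss to ignition Σ batch·LOI = 23.51 pbw; as yield: glass ÷ batch → 80.96%.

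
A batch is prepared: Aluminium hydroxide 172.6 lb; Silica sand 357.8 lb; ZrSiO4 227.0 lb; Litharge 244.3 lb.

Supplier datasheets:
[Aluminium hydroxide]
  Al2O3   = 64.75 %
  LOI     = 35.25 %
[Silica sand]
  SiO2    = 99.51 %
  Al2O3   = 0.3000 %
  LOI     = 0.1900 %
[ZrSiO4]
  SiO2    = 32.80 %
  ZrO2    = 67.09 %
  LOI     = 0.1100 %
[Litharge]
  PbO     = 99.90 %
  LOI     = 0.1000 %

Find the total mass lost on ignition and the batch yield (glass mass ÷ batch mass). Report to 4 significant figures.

Intermediates appear with 4-significant-figure rounding across the worked steps; the working math maintains exact precision at all times; a single rounding yields each reported value; the derived quantities, which include four oxide percentages, the yield, LOI, the totals, glass mass, are rebuilt at full precision, as set out in the question or the answer, from the weighed amounts at 939.7 lb of glass.
Ignition loss by material:
  Aluminium hydroxide: 172.6 × 0.3525 = 60.84 lb
  Silica sand: 357.8 × 0.001900 = 0.6798 lb
  ZrSiO4: 227.0 × 0.001100 = 0.2497 lb
  Litharge: 244.3 × 0.001000 = 0.2443 lb
Total LOI = 62.02 lb
Glass = batch − LOI = 1002 − 62.02 = 939.7 lb

LOI loss = 62.02 lb; glass = 939.7 lb; yield = 93.81%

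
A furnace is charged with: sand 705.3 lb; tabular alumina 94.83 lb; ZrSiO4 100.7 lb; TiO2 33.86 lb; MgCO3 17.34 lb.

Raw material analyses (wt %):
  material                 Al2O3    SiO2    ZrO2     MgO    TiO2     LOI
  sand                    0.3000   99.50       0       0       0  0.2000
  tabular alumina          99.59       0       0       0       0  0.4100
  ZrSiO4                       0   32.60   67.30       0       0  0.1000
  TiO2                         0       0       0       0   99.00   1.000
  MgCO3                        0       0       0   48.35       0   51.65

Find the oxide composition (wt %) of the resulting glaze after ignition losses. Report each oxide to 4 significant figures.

Glass mass = 940.8 lb (batch 952.0 − LOI 11.19).
Composition: Al2O3 10.26%, SiO2 78.08%, ZrO2 7.203%, MgO 0.8911%, TiO2 3.563%

All arithmetic carries exact precision through the solve — the intermediate values are shown (rounded to 4 significant figures) on the page; every reported result includes exactly one rounding — all derived quantities (glass mass, totals, yield, the five compositions, LOI) are carried in exact precision starting from the weights per 940.8 lb of glass as given in either problem or answer.
Oxide masses out of the charge:
  Al2O3: 705.3·0.003000 + 94.83·0.9959 = 96.56 lb
  SiO2: 705.3·0.9950 + 100.7·0.3260 = 734.6 lb
  ZrO2: 100.7·0.6730 = 67.77 lb
  MgO: 17.34·0.4835 = 8.384 lb
  TiO2: 33.86·0.9900 = 33.52 lb
LOI: 705.3·0.002000 + 94.83·0.004100 + 100.7·0.001000 + 33.86·0.01000 + 17.34·0.5165 = 11.19 lb
The glass mass, total less LOI, = 952.0 − 11.19 = 940.8 lb (the oxide masses sum to this)
wt % = 100 × oxide mass / glass mass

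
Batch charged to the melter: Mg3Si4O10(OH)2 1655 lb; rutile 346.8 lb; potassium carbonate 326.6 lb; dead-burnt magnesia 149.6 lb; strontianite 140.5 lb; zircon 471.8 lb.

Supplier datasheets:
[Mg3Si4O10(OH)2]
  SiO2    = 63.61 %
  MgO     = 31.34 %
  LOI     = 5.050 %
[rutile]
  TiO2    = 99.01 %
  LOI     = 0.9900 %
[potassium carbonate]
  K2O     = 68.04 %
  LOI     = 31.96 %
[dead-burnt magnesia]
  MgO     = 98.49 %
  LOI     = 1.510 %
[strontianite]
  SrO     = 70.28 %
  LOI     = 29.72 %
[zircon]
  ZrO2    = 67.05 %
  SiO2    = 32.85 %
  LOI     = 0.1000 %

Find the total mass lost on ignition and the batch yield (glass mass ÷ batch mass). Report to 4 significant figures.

LOI loss = 235.9 lb; glass = 2854 lb; yield = 92.37%

The intermediate values appear, rounded to 4 significant figures, at each printed step — the whole derivation runs at exact precision through every step. Every reported figure is rounded a single time — derived quantities, including totals, the six compositions, the yield, net glass mass, LOI, are recomputed starting from the weights per 2854 lb of glass at full precision, precisely as stated by the problem or answer text.
Per-material ignition loss:
  Mg3Si4O10(OH)2: 1655 × 0.05050 = 83.58 lb
  rutile: 346.8 × 0.009900 = 3.433 lb
  potassium carbonate: 326.6 × 0.3196 = 104.4 lb
  dead-burnt magnesia: 149.6 × 0.01510 = 2.259 lb
  strontianite: 140.5 × 0.2972 = 41.76 lb
  zircon: 471.8 × 0.001000 = 0.4718 lb
Total LOI = 235.9 lb
Glass = batch − LOI = 3090 − 235.9 = 2854 lb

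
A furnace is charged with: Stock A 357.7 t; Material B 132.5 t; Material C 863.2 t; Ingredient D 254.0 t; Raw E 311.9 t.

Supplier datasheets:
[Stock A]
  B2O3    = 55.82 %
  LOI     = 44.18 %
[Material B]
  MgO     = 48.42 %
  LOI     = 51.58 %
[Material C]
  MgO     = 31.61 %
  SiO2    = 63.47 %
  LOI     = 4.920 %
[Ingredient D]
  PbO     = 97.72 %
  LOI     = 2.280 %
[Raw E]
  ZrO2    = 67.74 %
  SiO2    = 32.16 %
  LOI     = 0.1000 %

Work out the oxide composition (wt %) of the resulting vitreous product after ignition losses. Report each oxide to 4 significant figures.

Working values are rounded off to 4 significant digits as shown. The working math carries full float precision in every operation — each reported number carries a single rounding — the derived quantities, which include totals, glass mass, LOI, the five compositions, the yield, are recomputed at full float precision, exactly as shown in the problem or answer text, starting from the weights on 1644 t of glass.
Oxide masses out of the charge:
  ZrO2: 311.9·0.6774 = 211.3 t
  B2O3: 357.7·0.5582 = 199.7 t
  MgO: 132.5·0.4842 + 863.2·0.3161 = 337.0 t
  PbO: 254.0·0.9772 = 248.2 t
  SiO2: 863.2·0.6347 + 311.9·0.3216 = 648.2 t
LOI: 357.7·0.4418 + 132.5·0.5158 + 863.2·0.04920 + 254.0·0.02280 + 311.9·0.001000 = 274.9 t
batch − LOI leaves glass = 1919 − 274.9 = 1644 t (the oxide masses sum to this)
wt % = 100 × oxide mass / glass mass

Glass mass = 1644 t (batch 1919 − LOI 274.9).
Composition: ZrO2 12.85%, B2O3 12.14%, MgO 20.50%, PbO 15.09%, SiO2 39.42%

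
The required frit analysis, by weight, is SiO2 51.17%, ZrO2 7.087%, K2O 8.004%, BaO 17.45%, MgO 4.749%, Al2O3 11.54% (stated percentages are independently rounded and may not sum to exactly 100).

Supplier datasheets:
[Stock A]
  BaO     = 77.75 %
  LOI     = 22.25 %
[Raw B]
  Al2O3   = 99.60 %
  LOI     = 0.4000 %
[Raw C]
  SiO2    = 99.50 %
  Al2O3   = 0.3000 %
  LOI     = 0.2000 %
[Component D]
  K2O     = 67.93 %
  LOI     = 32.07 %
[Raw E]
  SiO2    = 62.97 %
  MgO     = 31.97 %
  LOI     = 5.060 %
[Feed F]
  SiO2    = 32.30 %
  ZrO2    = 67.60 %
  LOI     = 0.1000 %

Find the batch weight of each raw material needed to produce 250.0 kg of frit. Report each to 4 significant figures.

Batch per 250.0 kg frit:
  Stock A: 56.11 kg
  Raw B: 28.68 kg
  Raw C: 96.56 kg
  Component D: 29.46 kg
  Raw E: 37.14 kg
  Feed F: 26.21 kg
Total batch = 274.2 kg; LOI loss = 24.15 kg; yield = 91.19%

Mid-chain values are shown rounded to four significant digits alongside each step — all arithmetic runs at exact precision at all times; each reported figure is rounded just once — all derived quantities (LOI, yield, net glass mass, the totals, the six compositions) are rebuilt in full precision using the weight values for 250.0 kg of glass, precisely as stated by question or answer.
Target masses of each oxide per 250.0 kg frit:
  SiO2: 51.17% × 250.0 = 127.9 kg
  ZrO2: 7.087% × 250.0 = 17.72 kg
  K2O: 8.004% × 250.0 = 20.01 kg
  BaO: 17.45% × 250.0 = 43.62 kg
  MgO: 4.749% × 250.0 = 11.87 kg
  Al2O3: 11.54% × 250.0 = 28.85 kg
Per-oxide balance check per the reported batch figures, versus the basis set out (every target is met by its sum once rounding is allowed for):
  SiO2: 96.56·0.9950 + 37.14·0.6297 + 26.21·0.3230 = 127.9 kg (target 127.9 kg)
  ZrO2: 26.21·0.6760 = 17.72 kg (target 17.72 kg)
  K2O: 29.46·0.6793 = 20.01 kg (target 20.01 kg)
  BaO: 56.11·0.7775 = 43.63 kg (target 43.62 kg)
  MgO: 37.14·0.3197 = 11.87 kg (target 11.87 kg)
  Al2O3: 28.68·0.9960 + 96.56·0.003000 = 28.85 kg (target 28.85 kg)
Auditing the glass mass value: Σ batch − LOI loss = 250.0 kg (targets for the oxides total 250.0 kg; with the basis standing at 250.0 kg — any gap is answer rounding).
Summing the batch: Σ batch = 274.2 kg; LOI removed, Σ of batch·LOI: 24.15 kg; yield = glass ÷ total batch = 91.19%.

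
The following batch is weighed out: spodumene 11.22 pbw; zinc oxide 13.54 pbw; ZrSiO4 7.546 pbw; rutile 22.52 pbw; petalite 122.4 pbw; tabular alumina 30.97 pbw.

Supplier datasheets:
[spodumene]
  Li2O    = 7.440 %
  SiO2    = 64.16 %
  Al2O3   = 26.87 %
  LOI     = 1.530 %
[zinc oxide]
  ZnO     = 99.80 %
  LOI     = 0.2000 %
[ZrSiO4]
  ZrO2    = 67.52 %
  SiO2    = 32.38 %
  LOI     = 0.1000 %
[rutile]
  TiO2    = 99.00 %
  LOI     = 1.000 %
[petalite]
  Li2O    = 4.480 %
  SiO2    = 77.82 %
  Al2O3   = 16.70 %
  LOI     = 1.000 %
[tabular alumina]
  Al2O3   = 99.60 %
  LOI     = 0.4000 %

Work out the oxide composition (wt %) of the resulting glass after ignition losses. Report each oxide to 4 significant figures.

Glass mass = 206.4 pbw (batch 208.2 − LOI 1.779).
Composition: Li2O 3.061%, ZrO2 2.468%, ZnO 6.546%, TiO2 10.80%, SiO2 50.82%, Al2O3 26.31%

Intermediates are displayed, rounded to 4 significant figures, between the steps — every computation maintains full float precision at all times; every reported result is rounded exactly once — the derived quantities are recomputed from the batch weights for 206.4 pbw of glass in full float precision (the yield, ignition loss, glass mass, the six compositions, the totals) as quoted within the problem or answer text.
Per-oxide mass from batch:
  Li2O: 11.22·0.07440 + 122.4·0.04480 = 6.318 pbw
  ZrO2: 7.546·0.6752 = 5.095 pbw
  ZnO: 13.54·0.9980 = 13.51 pbw
  TiO2: 22.52·0.9900 = 22.29 pbw
  SiO2: 11.22·0.6416 + 7.546·0.3238 + 122.4·0.7782 = 104.9 pbw
  Al2O3: 11.22·0.2687 + 122.4·0.1670 + 30.97·0.9960 = 54.30 pbw
LOI: 11.22·0.01530 + 13.54·0.002000 + 7.546·0.001000 + 22.52·0.01000 + 122.4·0.01000 + 30.97·0.004000 = 1.779 pbw
Resulting glass, batch − LOI: 208.2 − 1.779 = 206.4 pbw (matching Σ of the oxides)
percent share: oxide ÷ glass, ×100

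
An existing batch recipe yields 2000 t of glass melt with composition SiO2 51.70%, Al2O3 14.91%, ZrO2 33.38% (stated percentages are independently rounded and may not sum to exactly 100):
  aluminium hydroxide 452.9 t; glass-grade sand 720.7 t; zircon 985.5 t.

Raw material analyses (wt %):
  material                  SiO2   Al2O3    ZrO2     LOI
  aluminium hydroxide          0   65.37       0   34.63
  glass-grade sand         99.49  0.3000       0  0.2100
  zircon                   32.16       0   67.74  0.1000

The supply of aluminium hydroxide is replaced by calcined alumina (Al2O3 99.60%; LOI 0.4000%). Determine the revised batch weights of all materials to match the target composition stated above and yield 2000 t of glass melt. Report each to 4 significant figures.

Revised batch per 2000 t glass melt:
  calcined alumina: 297.2 t
  glass-grade sand: 720.7 t
  zircon: 985.5 t
Total batch = 2003 t; LOI loss = 3.688 t

In-progress results appear with 4-significant-digit rounding between the steps; all arithmetic maintains full float precision throughout. Every reported figure takes exactly one rounding — derived quantities (totals, yield, three oxide percentages, net glass mass, LOI) are carried in full precision using the weight values per 2000 t of glass, as quoted within the problem or the answer.
The oxide mass targets at 2000 t glass melt:
  SiO2: 51.70% × 2000 = 1034 t
  Al2O3: 14.91% × 2000 = 298.2 t
  ZrO2: 33.38% × 2000 = 667.6 t
Oxide-by-oxide audit with the batch weights as given, against the basis in use (sums match the target masses once rounding is allowed for):
  SiO2: 720.7·0.9949 + 985.5·0.3216 = 1034 t (target 1034 t)
  Al2O3: 297.2·0.9960 + 720.7·0.003000 = 298.2 t (target 298.2 t)
  ZrO2: 985.5·0.6774 = 667.6 t (target 667.6 t)
Auditing the glass mass value: Σ batch − LOI loss = 2000 t (targets for the oxides total 2000 t; basis as stated: 2000 t — differing by rounding only).
Summing the batch: Σ batch = 2003 t; the LOI term Σ batch·LOI equals 3.688 t; glass ÷ batch gives a yield of 99.82%.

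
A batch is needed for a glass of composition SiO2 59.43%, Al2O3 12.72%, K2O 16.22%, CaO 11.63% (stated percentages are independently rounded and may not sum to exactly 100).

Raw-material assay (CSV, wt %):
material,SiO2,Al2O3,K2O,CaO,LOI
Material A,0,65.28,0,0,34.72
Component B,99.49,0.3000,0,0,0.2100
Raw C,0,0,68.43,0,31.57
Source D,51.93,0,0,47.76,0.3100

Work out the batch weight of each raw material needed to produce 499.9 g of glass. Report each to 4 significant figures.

Batch per 499.9 g glass:
  Material A: 96.33 g
  Component B: 235.1 g
  Raw C: 118.5 g
  Source D: 121.7 g
Total batch = 571.6 g; LOI loss = 71.73 g; yield = 87.45%

All internal work runs at exact precision in all steps — values along the way are printed rounded to 4 significant figures as written; each reported figure is rounded only once; all derived quantities (net glass mass, four oxide percentages, totals, the yield, ignition loss) are recomputed at full float precision starting from the weights for 499.9 g of glass exactly as printed in the problem or answer text.
Oxide mass targets, per 499.9 g glass:
  SiO2: 59.43% × 499.9 = 297.1 g
  Al2O3: 12.72% × 499.9 = 63.59 g
  K2O: 16.22% × 499.9 = 81.08 g
  CaO: 11.63% × 499.9 = 58.14 g
Sums-versus-targets review with the batch weights as given, versus the basis set out (each sum matches its target mass once rounding is allowed for):
  SiO2: 235.1·0.9949 + 121.7·0.5193 = 297.1 g (target 297.1 g)
  Al2O3: 96.33·0.6528 + 235.1·0.003000 = 63.59 g (target 63.59 g)
  K2O: 118.5·0.6843 = 81.09 g (target 81.08 g)
  CaO: 121.7·0.4776 = 58.12 g (target 58.14 g)
Glass mass check: batch total minus LOI = 499.9 g (summing oxide targets gives 499.9 g; versus the stated basis of 499.9 g — deltas are rounding alone).
Batch total: Σ batch = 571.6 g; Σ batch·LOI gives LOI loss = 71.73 g; the yield ratio, glass ÷ batch: 87.45%.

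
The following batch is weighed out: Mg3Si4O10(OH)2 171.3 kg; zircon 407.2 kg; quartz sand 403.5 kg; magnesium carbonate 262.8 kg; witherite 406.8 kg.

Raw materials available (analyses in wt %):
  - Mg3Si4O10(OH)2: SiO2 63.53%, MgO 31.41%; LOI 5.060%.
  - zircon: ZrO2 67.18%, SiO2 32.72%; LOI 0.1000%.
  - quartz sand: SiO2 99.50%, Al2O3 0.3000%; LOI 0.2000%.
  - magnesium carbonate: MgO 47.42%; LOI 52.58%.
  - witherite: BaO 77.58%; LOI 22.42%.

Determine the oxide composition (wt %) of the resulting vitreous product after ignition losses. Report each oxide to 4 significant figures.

Glass mass = 1412 kg (batch 1652 − LOI 239.3).
Composition: ZrO2 19.37%, BaO 22.35%, SiO2 45.57%, Al2O3 0.08571%, MgO 12.63%

All internal work keeps full precision at every stage — values along the way are shown rounded off to 4 significant figures within the worked lines — every reported result is rounded just once; derived quantities, which include the totals, glass mass, ignition loss, five oxide percentages, the yield, are re-derived at full float precision, as written in the question or the answer, using the weight values per 1412 kg of glass.
Per-oxide mass from batch:
  ZrO2: 407.2·0.6718 = 273.6 kg
  BaO: 406.8·0.7758 = 315.6 kg
  SiO2: 171.3·0.6353 + 407.2·0.3272 + 403.5·0.9950 = 643.5 kg
  Al2O3: 403.5·0.003000 = 1.211 kg
  MgO: 171.3·0.3141 + 262.8·0.4742 = 178.4 kg
LOI: 171.3·0.05060 + 407.2·0.001000 + 403.5·0.002000 + 262.8·0.5258 + 406.8·0.2242 = 239.3 kg
Net of LOI, the glass mass = 1652 − 239.3 = 1412 kg (consistent with Σ oxide mass)
percent share: oxide ÷ glass, ×100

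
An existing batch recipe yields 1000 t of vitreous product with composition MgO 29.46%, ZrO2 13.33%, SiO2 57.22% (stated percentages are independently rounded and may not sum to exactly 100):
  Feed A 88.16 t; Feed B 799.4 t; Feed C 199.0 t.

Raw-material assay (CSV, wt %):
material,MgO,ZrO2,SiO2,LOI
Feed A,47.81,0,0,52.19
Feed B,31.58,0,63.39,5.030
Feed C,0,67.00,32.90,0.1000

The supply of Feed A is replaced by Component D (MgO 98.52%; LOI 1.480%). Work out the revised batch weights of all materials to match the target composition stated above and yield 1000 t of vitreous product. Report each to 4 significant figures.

Revised batch per 1000 t vitreous product:
  Component D: 42.78 t
  Feed B: 799.4 t
  Feed C: 199.0 t
Total batch = 1041 t; LOI loss = 41.04 t

All internal work carries full float precision end to end — in-progress results appear with 4-significant-figure rounding in the working. A single rounding produces every reported value; the derived quantities are re-derived at full precision (net glass mass, three oxide percentages, LOI, the totals, the yield) from the weighed amounts at 1000 t of glass exactly as printed in problem or answer.
The oxide mass targets at 1000 t vitreous product:
  MgO: 29.46% × 1000 = 294.6 t
  ZrO2: 13.33% × 1000 = 133.3 t
  SiO2: 57.22% × 1000 = 572.2 t
Oxide-by-oxide audit from the weights as reported, at the basis given (summed amounts equal target values once rounding is allowed for):
  MgO: 42.78·0.9852 + 799.4·0.3158 = 294.6 t (target 294.6 t)
  ZrO2: 199.0·0.6700 = 133.3 t (target 133.3 t)
  SiO2: 799.4·0.6339 + 199.0·0.3290 = 572.2 t (target 572.2 t)
Mass balance on the glass: total batch − LOI = 1000 t (targets for the oxides total 1000 t; against the stated basis, 1000 t — a pure rounding effect).
Whole-batch sum: Σ batch = 1041 t; Σ batch·LOI gives LOI loss = 41.04 t; as yield: glass ÷ batch → 96.06%.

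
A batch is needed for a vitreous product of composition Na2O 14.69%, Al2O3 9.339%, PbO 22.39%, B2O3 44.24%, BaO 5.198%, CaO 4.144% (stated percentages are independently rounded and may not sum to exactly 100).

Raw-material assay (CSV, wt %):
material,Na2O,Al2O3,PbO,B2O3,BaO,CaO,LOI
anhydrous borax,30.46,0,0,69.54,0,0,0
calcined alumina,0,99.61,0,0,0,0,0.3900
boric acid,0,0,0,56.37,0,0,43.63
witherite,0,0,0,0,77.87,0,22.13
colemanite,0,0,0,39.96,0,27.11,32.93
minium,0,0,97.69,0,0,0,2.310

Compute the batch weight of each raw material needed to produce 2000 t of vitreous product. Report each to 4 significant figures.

The intermediate values are printed, rounded to four significant figures, on the page; every computation holds exact precision throughout; each reported value is rounded just once. The derived quantities are re-derived starting from the weights on 2000 t of glass in full precision (LOI, totals, net glass mass, yield, the six compositions), as they appear in the problem or the answer.
Target masses of each oxide per 2000 t vitreous product:
  Na2O: 14.69% × 2000 = 293.8 t
  Al2O3: 9.339% × 2000 = 186.8 t
  PbO: 22.39% × 2000 = 447.8 t
  B2O3: 44.24% × 2000 = 884.8 t
  BaO: 5.198% × 2000 = 104.0 t
  CaO: 4.144% × 2000 = 82.88 t
Sums-versus-targets review applying the batch weights above, against the basis in use (target by target, the sums agree inside rounding margins):
  Na2O: 964.5·0.3046 = 293.8 t (target 293.8 t)
  Al2O3: 187.5·0.9961 = 186.8 t (target 186.8 t)
  PbO: 458.4·0.9769 = 447.8 t (target 447.8 t)
  B2O3: 964.5·0.6954 + 163.0·0.5637 + 305.7·0.3996 = 884.8 t (target 884.8 t)
  BaO: 133.5·0.7787 = 104.0 t (target 104.0 t)
  CaO: 305.7·0.2711 = 82.88 t (target 82.88 t)
Glass-mass bookkeeping: the batch minus its LOI: 2000 t (per-oxide target masses sum to 2000 t; against the stated basis, 2000 t — any gap is answer rounding).
Batch total: Σ batch = 2213 t; loss to ignition Σ batch·LOI = 212.6 t; glass ÷ batch gives a yield of 90.39%.

Batch per 2000 t vitreous product:
  anhydrous borax: 964.5 t
  calcined alumina: 187.5 t
  boric acid: 163.0 t
  witherite: 133.5 t
  colemanite: 305.7 t
  minium: 458.4 t
Total batch = 2213 t; LOI loss = 212.6 t; yield = 90.39%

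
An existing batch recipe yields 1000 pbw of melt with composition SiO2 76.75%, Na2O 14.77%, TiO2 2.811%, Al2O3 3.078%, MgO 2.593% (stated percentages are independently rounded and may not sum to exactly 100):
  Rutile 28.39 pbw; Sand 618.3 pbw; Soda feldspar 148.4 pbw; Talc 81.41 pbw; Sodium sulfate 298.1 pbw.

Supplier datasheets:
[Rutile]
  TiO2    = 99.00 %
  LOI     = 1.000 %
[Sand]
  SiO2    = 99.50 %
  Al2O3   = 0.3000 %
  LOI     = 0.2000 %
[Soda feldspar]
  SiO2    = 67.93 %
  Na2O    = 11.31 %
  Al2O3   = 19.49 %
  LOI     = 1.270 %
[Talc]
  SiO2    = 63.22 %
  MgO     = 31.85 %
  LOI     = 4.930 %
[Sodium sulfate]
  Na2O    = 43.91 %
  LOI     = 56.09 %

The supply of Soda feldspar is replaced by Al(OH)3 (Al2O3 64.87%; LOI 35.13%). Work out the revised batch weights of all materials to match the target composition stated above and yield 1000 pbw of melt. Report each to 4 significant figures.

Revised batch per 1000 pbw melt:
  Rutile: 28.39 pbw
  Sand: 719.6 pbw
  Al(OH)3: 44.12 pbw
  Talc: 81.41 pbw
  Sodium sulfate: 336.4 pbw
Total batch = 1210 pbw; LOI loss = 209.9 pbw

The intermediate values are printed (rounded to 4 significant digits) at each printed step. Every computation keeps full float precision at each step — a single rounding yields each reported value — derived quantities are recomputed from the weighed amounts at 1000 pbw of glass at full precision (net glass mass, the totals, ignition loss, five oxide percentages, yield), as they appear in the problem or the answer.
The oxide mass targets at 1000 pbw melt:
  SiO2: 76.75% × 1000 = 767.5 pbw
  Na2O: 14.77% × 1000 = 147.7 pbw
  TiO2: 2.811% × 1000 = 28.11 pbw
  Al2O3: 3.078% × 1000 = 30.78 pbw
  MgO: 2.593% × 1000 = 25.93 pbw
Balance tally, oxide-wise, working from each reported weight, against the basis in use (target by target, the sums agree once rounding is allowed for):
  SiO2: 719.6·0.9950 + 81.41·0.6322 = 767.5 pbw (target 767.5 pbw)
  Na2O: 336.4·0.4391 = 147.7 pbw (target 147.7 pbw)
  TiO2: 28.39·0.9900 = 28.11 pbw (target 28.11 pbw)
  Al2O3: 719.6·0.003000 + 44.12·0.6487 = 30.78 pbw (target 30.78 pbw)
  MgO: 81.41·0.3185 = 25.93 pbw (target 25.93 pbw)
Auditing the glass mass value: total batch − LOI = 1000 pbw (summing oxide targets gives 1000 pbw; with the basis standing at 1000 pbw — deltas are rounding alone).
Summing the batch: Σ batch = 1210 pbw; LOI loss = Σ batch·LOI = 209.9 pbw; yield = glass ÷ total batch = 82.65%.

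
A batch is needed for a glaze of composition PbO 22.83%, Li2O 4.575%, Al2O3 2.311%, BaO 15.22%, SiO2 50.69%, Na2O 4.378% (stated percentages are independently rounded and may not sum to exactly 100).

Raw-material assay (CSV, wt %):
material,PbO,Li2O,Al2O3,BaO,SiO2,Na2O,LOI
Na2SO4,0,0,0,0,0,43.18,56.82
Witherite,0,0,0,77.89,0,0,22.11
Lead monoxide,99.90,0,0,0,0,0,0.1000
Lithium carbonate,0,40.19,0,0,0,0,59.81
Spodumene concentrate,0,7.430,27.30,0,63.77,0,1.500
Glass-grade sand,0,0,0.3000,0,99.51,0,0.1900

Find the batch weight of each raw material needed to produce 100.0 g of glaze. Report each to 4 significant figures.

All internal work runs at full precision at all times. Mid-chain values appear (rounded to 4 significant digits) as written — every reported number sees exactly one rounding. All derived quantities, which include the totals, the six compositions, glass mass, ignition loss, yield, are computed in full precision, as they appear in the problem or answer text, from the weighed amounts at 100.0 g of glass.
Oxide mass targets, per 100.0 g glaze:
  PbO: 22.83% × 100.0 = 22.83 g
  Li2O: 4.575% × 100.0 = 4.575 g
  Al2O3: 2.311% × 100.0 = 2.311 g
  BaO: 15.22% × 100.0 = 15.22 g
  SiO2: 50.69% × 100.0 = 50.69 g
  Na2O: 4.378% × 100.0 = 4.378 g
Verifying the oxide balance per the reported batch figures, versus the basis set out (target by target, the sums agree modulo rounding of the values):
  PbO: 22.85·0.9990 = 22.83 g (target 22.83 g)
  Li2O: 9.912·0.4019 + 7.961·0.07430 = 4.575 g (target 4.575 g)
  Al2O3: 7.961·0.2730 + 45.84·0.003000 = 2.311 g (target 2.311 g)
  BaO: 19.54·0.7789 = 15.22 g (target 15.22 g)
  SiO2: 7.961·0.6377 + 45.84·0.9951 = 50.69 g (target 50.69 g)
  Na2O: 10.14·0.4318 = 4.378 g (target 4.378 g)
Mass balance on the glass: net batch after ignition = 100.0 g (the Σ of target masses is 100.0 g; the stated basis being 100.0 g — differing by rounding only).
Total batch = Σ batch = 116.2 g; ignition loss, Σ(batch × LOI) = 16.24 g; yield: glass divided by total = 86.03%.

Batch per 100.0 g glaze:
  Na2SO4: 10.14 g
  Witherite: 19.54 g
  Lead monoxide: 22.85 g
  Lithium carbonate: 9.912 g
  Spodumene concentrate: 7.961 g
  Glass-grade sand: 45.84 g
Total batch = 116.2 g; LOI loss = 16.24 g; yield = 86.03%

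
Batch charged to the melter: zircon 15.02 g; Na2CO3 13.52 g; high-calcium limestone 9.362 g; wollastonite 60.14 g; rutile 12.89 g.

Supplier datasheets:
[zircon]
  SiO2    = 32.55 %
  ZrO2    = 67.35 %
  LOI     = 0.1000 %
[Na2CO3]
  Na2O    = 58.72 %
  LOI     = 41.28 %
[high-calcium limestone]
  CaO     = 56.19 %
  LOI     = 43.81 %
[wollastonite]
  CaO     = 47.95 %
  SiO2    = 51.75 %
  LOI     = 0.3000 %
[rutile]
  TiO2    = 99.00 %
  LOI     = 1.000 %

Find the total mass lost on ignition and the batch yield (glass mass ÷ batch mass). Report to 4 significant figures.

Mid-chain values are shown, rounded to four significant figures, within the worked lines; every computation keeps full precision through the solve; each reported value is rounded a single time — all derived quantities (the totals, yield, five oxide percentages, ignition loss, glass mass) are carried in full float precision from the batch weights for 100.9 g of glass, as given in the question or the answer.
LOI of each material in turn:
  zircon: 15.02 × 0.001000 = 0.01502 g
  Na2CO3: 13.52 × 0.4128 = 5.581 g
  high-calcium limestone: 9.362 × 0.4381 = 4.101 g
  wollastonite: 60.14 × 0.003000 = 0.1804 g
  rutile: 12.89 × 0.01000 = 0.1289 g
Total LOI = 10.01 g
Glass = batch − LOI = 110.9 − 10.01 = 100.9 g

LOI loss = 10.01 g; glass = 100.9 g; yield = 90.98%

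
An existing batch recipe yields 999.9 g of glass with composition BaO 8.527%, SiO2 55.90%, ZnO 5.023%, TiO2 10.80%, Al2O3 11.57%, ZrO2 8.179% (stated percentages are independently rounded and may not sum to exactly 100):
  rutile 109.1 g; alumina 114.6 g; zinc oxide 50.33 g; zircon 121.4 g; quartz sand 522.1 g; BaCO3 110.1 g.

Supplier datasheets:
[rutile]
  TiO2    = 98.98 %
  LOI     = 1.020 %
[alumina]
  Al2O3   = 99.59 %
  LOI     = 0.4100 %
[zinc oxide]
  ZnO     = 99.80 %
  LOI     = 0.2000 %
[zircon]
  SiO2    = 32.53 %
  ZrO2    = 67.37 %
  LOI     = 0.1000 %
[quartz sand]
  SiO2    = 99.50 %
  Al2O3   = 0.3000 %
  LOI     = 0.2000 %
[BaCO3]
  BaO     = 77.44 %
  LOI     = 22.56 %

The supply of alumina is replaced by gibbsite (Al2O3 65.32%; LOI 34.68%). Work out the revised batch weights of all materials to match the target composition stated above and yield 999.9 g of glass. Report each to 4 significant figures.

The working math holds exact precision in every operation. Values along the way appear, rounded to four significant figures, in the working; each reported number is rounded exactly once. Derived quantities (yield, LOI, the totals, net glass mass, the six compositions) are computed from the batch weights on 999.9 g of glass in full precision precisely as stated by problem or answer.
Target oxide masses per 999.9 g glass:
  BaO: 8.527% × 999.9 = 85.26 g
  SiO2: 55.90% × 999.9 = 558.9 g
  ZnO: 5.023% × 999.9 = 50.22 g
  TiO2: 10.80% × 999.9 = 108.0 g
  Al2O3: 11.57% × 999.9 = 115.7 g
  ZrO2: 8.179% × 999.9 = 81.78 g
Balance tally, oxide-wise, from the weights as reported, versus the basis set out (summed amounts equal target values modulo rounding of the values):
  BaO: 110.1·0.7744 = 85.26 g (target 85.26 g)
  SiO2: 121.4·0.3253 + 522.1·0.9950 = 559.0 g (target 558.9 g)
  ZnO: 50.33·0.9980 = 50.23 g (target 50.22 g)
  TiO2: 109.1·0.9898 = 108.0 g (target 108.0 g)
  Al2O3: 174.7·0.6532 + 522.1·0.003000 = 115.7 g (target 115.7 g)
  ZrO2: 121.4·0.6737 = 81.79 g (target 81.78 g)
Glass-mass sanity pass: the batch minus its LOI: 999.9 g (targets for the oxides total 999.9 g; against the stated basis, 999.9 g — gaps are rounding artifacts).
Adding the batch up: Σ batch = 1088 g; Σ batch·LOI gives LOI loss = 87.80 g; glass ÷ batch gives a yield of 91.93%.

Revised batch per 999.9 g glass:
  rutile: 109.1 g
  gibbsite: 174.7 g
  zinc oxide: 50.33 g
  zircon: 121.4 g
  quartz sand: 522.1 g
  BaCO3: 110.1 g
Total batch = 1088 g; LOI loss = 87.80 g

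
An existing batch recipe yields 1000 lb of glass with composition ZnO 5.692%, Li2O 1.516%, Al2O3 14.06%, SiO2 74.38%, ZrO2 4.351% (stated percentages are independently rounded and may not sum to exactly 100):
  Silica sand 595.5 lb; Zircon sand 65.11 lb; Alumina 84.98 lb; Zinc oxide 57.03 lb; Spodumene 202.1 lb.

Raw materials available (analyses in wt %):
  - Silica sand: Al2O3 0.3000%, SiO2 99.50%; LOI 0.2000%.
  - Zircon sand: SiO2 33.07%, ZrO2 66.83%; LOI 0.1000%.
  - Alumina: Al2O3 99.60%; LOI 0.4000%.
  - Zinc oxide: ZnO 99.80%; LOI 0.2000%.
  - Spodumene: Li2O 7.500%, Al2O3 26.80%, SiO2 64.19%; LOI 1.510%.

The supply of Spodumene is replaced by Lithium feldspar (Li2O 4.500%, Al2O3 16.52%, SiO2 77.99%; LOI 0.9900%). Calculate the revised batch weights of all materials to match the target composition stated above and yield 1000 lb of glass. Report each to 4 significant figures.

Full float precision is kept at all times. Mid-chain values are displayed rounded to four significant digits as written — every reported number takes just one rounding — the derived quantities are recomputed starting from the weights per 1000 lb of glass in exact precision (ignition loss, the five compositions, the yield, glass mass, the totals) as set out in the problem or answer text.
The oxide mass targets at 1000 lb glass:
  ZnO: 5.692% × 1000 = 56.92 lb
  Li2O: 1.516% × 1000 = 15.16 lb
  Al2O3: 14.06% × 1000 = 140.6 lb
  SiO2: 74.38% × 1000 = 743.8 lb
  ZrO2: 4.351% × 1000 = 43.51 lb
Mass-balance tally per oxide working from each reported weight, at the basis given (every target is met by its sum exact up to rounding of places):
  ZnO: 57.03·0.9980 = 56.92 lb (target 56.92 lb)
  Li2O: 336.9·0.04500 = 15.16 lb (target 15.16 lb)
  Al2O3: 461.8·0.003000 + 83.90·0.9960 + 336.9·0.1652 = 140.6 lb (target 140.6 lb)
  SiO2: 461.8·0.9950 + 65.11·0.3307 + 336.9·0.7799 = 743.8 lb (target 743.8 lb)
  ZrO2: 65.11·0.6683 = 43.51 lb (target 43.51 lb)
Glass-mass closure: whole batch net of LOI = 1000 lb (targets for the oxides total 1000 lb; basis as stated: 1000 lb — a pure rounding effect).
Adding the batch up: Σ batch = 1005 lb; loss to ignition Σ batch·LOI = 4.774 lb; yield: glass divided by total = 99.52%.

Revised batch per 1000 lb glass:
  Silica sand: 461.8 lb
  Zircon sand: 65.11 lb
  Alumina: 83.90 lb
  Zinc oxide: 57.03 lb
  Lithium feldspar: 336.9 lb
Total batch = 1005 lb; LOI loss = 4.774 lb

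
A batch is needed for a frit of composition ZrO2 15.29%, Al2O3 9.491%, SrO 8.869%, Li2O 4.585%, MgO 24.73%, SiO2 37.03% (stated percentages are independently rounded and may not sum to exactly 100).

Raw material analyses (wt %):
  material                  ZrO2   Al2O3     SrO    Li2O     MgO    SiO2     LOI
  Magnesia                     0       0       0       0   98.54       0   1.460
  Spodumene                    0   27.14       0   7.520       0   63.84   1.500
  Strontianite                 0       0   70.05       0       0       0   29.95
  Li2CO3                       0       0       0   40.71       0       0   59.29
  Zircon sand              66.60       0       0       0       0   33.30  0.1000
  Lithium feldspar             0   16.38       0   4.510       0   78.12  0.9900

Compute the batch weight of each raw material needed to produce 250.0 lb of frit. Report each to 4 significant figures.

Batch per 250.0 lb frit:
  Magnesia: 62.74 lb
  Spodumene: 60.52 lb
  Strontianite: 31.65 lb
  Li2CO3: 12.04 lb
  Zircon sand: 57.39 lb
  Lithium feldspar: 44.58 lb
Total batch = 268.9 lb; LOI loss = 18.94 lb; yield = 92.96%

Exact precision is maintained throughout; intermediates appear rounded to 4 significant figures as written — each reported value receives exactly one rounding; all derived quantities are rebuilt starting from the weights for 250.0 lb of glass at exact precision (the totals, LOI, yield, six oxide percentages, net glass mass), exactly as printed in either problem or answer.
Target masses of each oxide per 250.0 lb frit:
  ZrO2: 15.29% × 250.0 = 38.22 lb
  Al2O3: 9.491% × 250.0 = 23.73 lb
  SrO: 8.869% × 250.0 = 22.17 lb
  Li2O: 4.585% × 250.0 = 11.46 lb
  MgO: 24.73% × 250.0 = 61.82 lb
  SiO2: 37.03% × 250.0 = 92.58 lb
A balance pass over the oxides, per the reported batch figures, per the basis as stated (sums match the target masses net of answer rounding effects):
  ZrO2: 57.39·0.6660 = 38.22 lb (target 38.22 lb)
  Al2O3: 60.52·0.2714 + 44.58·0.1638 = 23.73 lb (target 23.73 lb)
  SrO: 31.65·0.7005 = 22.17 lb (target 22.17 lb)
  Li2O: 60.52·0.07520 + 12.04·0.4071 + 44.58·0.04510 = 11.46 lb (target 11.46 lb)
  MgO: 62.74·0.9854 = 61.82 lb (target 61.82 lb)
  SiO2: 60.52·0.6384 + 57.39·0.3330 + 44.58·0.7812 = 92.57 lb (target 92.58 lb)
The glass-mass cross-check: the batch minus its LOI: 250.0 lb (the targets, summed, come to 250.0 lb; the stated basis being 250.0 lb — any gap is answer rounding).
Batch grand total — Σ batch = 268.9 lb; ignition loss, Σ(batch × LOI) = 18.94 lb; glass ÷ batch gives a yield of 92.96%.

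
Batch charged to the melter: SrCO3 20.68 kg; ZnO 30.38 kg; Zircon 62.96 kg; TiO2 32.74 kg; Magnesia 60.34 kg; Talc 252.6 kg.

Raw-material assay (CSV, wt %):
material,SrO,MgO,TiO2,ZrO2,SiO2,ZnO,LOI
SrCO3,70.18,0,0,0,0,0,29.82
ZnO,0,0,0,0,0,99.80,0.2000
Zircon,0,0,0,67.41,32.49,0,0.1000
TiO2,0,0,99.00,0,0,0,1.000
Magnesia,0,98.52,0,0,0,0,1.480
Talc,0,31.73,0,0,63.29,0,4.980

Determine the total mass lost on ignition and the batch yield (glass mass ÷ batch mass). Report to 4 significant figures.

Mid-chain values are shown with 4-significant-figure rounding in the printout. Every computation carries full precision at each step; exactly one rounding is applied to every reported value. All derived quantities are rebuilt from the batch weights per 439.6 kg of glass in full float precision (the six compositions, the totals, yield, ignition loss, glass mass) exactly as printed in the problem or answer text.
LOI of each material in turn:
  SrCO3: 20.68 × 0.2982 = 6.167 kg
  ZnO: 30.38 × 0.002000 = 0.06076 kg
  Zircon: 62.96 × 0.001000 = 0.06296 kg
  TiO2: 32.74 × 0.01000 = 0.3274 kg
  Magnesia: 60.34 × 0.01480 = 0.8930 kg
  Talc: 252.6 × 0.04980 = 12.58 kg
Total LOI = 20.09 kg
Glass = batch − LOI = 459.7 − 20.09 = 439.6 kg

LOI loss = 20.09 kg; glass = 439.6 kg; yield = 95.63%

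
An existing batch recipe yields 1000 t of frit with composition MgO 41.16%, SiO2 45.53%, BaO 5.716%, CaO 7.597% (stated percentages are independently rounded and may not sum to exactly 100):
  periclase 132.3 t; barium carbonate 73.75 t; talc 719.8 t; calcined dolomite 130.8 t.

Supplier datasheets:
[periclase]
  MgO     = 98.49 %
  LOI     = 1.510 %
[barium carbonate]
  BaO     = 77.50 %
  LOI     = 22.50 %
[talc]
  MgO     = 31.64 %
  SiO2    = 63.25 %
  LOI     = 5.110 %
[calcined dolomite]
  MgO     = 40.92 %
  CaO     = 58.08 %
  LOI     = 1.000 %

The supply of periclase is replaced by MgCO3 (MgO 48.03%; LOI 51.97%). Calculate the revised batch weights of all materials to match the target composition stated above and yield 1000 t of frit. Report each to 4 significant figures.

Mid-chain values appear (rounded to four significant figures) on the page — full precision is kept throughout; each reported figure is rounded exactly once; all derived quantities (ignition loss, yield, the totals, four oxide percentages, glass mass) are rebuilt in full precision starting from the weights for 1000 t of glass, as given in problem or answer.
The oxide mass targets at 1000 t frit:
  MgO: 41.16% × 1000 = 411.6 t
  SiO2: 45.53% × 1000 = 455.3 t
  BaO: 5.716% × 1000 = 57.16 t
  CaO: 7.597% × 1000 = 75.97 t
A balance pass over the oxides, working from each reported weight, relative to the basis at hand (target by target, the sums agree within answer rounding):
  MgO: 271.3·0.4803 + 719.8·0.3164 + 130.8·0.4092 = 411.6 t (target 411.6 t)
  SiO2: 719.8·0.6325 = 455.3 t (target 455.3 t)
  BaO: 73.75·0.7750 = 57.16 t (target 57.16 t)
  CaO: 130.8·0.5808 = 75.97 t (target 75.97 t)
Glass mass check: whole batch net of LOI = 1000 t (the targets, summed, come to 1000 t; against the stated basis, 1000 t — differing by rounding only).
Batch total: Σ batch = 1196 t; Σ batch·LOI gives LOI loss = 195.7 t; yield: glass divided by total = 83.63%.

Revised batch per 1000 t frit:
  MgCO3: 271.3 t
  barium carbonate: 73.75 t
  talc: 719.8 t
  calcined dolomite: 130.8 t
Total batch = 1196 t; LOI loss = 195.7 t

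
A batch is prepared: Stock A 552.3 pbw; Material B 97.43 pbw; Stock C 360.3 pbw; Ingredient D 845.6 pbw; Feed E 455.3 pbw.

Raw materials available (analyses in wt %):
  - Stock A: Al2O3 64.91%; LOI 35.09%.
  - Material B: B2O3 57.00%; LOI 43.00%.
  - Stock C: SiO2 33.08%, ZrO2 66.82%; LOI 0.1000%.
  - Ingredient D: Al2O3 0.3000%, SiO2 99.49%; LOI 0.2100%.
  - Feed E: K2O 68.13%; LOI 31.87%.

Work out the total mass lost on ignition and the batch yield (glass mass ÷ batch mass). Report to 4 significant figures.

LOI loss = 382.9 pbw; glass = 1928 pbw; yield = 83.43%

In-progress results are displayed rounded off to 4 significant figures between the steps. The working math keeps full float precision in every operation — a single rounding produces each reported number — derived quantities are computed using the weight values on 1928 pbw of glass at exact precision (totals, net glass mass, the yield, LOI, five oxide percentages) as set out in question or answer.
Each material's LOI contribution:
  Stock A: 552.3 × 0.3509 = 193.8 pbw
  Material B: 97.43 × 0.4300 = 41.89 pbw
  Stock C: 360.3 × 0.001000 = 0.3603 pbw
  Ingredient D: 845.6 × 0.002100 = 1.776 pbw
  Feed E: 455.3 × 0.3187 = 145.1 pbw
Total LOI = 382.9 pbw
Glass = batch − LOI = 2311 − 382.9 = 1928 pbw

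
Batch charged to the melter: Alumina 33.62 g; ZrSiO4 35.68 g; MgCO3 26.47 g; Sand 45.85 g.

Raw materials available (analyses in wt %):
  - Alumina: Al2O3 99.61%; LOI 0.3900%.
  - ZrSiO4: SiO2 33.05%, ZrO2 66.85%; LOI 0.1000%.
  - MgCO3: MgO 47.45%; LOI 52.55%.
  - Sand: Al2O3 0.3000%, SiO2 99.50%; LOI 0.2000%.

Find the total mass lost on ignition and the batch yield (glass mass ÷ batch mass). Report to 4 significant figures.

All arithmetic carries full float precision at every stage; intermediates are displayed (rounded to 4 significant digits) within the worked lines — each reported result includes exactly one rounding. The derived quantities, which include the totals, the four compositions, yield, glass mass, LOI, are carried at exact precision, as set out in the problem or answer text, from the batch weights at 127.5 g of glass.
Per-material ignition loss:
  Alumina: 33.62 × 0.003900 = 0.1311 g
  ZrSiO4: 35.68 × 0.001000 = 0.03568 g
  MgCO3: 26.47 × 0.5255 = 13.91 g
  Sand: 45.85 × 0.002000 = 0.09170 g
Total LOI = 14.17 g
Glass = batch − LOI = 141.6 − 14.17 = 127.5 g

LOI loss = 14.17 g; glass = 127.5 g; yield = 90.00%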